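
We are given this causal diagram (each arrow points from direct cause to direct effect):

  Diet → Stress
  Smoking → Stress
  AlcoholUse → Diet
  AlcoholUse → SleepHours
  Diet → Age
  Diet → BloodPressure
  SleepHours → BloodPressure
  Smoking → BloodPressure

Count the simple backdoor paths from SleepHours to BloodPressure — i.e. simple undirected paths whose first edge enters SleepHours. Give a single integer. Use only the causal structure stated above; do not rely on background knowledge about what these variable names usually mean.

A backdoor path from SleepHours to BloodPressure is any simple undirected path whose first edge points into SleepHours (i.e. leaves SleepHours via a parent).
Parents of SleepHours: {AlcoholUse}.
Enumerating:
  P1: SleepHours <- AlcoholUse -> Diet -> BloodPressure
  P2: SleepHours <- AlcoholUse -> Diet -> Stress <- Smoking -> BloodPressure
That exhausts the simple backdoor paths. Count: 2.

2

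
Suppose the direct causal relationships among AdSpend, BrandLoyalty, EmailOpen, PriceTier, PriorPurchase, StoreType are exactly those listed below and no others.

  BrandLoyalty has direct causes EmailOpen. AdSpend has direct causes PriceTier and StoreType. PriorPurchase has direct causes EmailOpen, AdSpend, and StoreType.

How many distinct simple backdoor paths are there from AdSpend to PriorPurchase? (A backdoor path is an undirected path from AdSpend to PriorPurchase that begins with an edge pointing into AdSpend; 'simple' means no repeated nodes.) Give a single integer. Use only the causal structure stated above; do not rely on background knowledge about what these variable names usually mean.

1

A backdoor path from AdSpend to PriorPurchase is any simple undirected path whose first edge points into AdSpend (i.e. leaves AdSpend via a parent).
Parents of AdSpend: {PriceTier, StoreType}.
Enumerating:
  P1: AdSpend <- StoreType -> PriorPurchase
That exhausts the simple backdoor paths. Count: 1.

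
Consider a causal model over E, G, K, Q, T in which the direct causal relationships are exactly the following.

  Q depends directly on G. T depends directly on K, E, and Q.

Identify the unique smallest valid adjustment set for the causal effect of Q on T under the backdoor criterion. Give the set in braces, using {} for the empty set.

Variables eligible for adjustment (non-descendants of Q, excluding Q and T): {E, G, K}.
Backdoor paths from Q to T:
  (none)
With no backdoor paths the empty set already satisfies the criterion, and it is trivially minimal.

{}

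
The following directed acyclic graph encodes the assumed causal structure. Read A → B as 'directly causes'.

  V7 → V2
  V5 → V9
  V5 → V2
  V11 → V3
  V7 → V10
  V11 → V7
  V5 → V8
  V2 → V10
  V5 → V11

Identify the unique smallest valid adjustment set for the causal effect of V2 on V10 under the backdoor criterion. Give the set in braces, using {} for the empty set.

{V7}

Variables eligible for adjustment (non-descendants of V2, excluding V2 and V10): {V11, V3, V5, V7, V8, V9}.
Backdoor paths from V2 to V10:
  P1: V2 <- V5 -> V11 -> V7 -> V10
  P2: V2 <- V7 -> V10
The empty set is not sufficient: P1 (V2 <- V5 -> V11 -> V7 -> V10) has no collider blocking it and no conditioned non-collider, so it is open.
Try {V7}:
  P1: blocked at chain node V7 ∈ conditioning set.
  P2: blocked at fork node V7 ∈ conditioning set.
{V7} contains no descendant of V2 and blocks every backdoor path.
No other singleton works — e.g. {V5} leaves P2 open — so {V7} is the unique smallest valid adjustment set.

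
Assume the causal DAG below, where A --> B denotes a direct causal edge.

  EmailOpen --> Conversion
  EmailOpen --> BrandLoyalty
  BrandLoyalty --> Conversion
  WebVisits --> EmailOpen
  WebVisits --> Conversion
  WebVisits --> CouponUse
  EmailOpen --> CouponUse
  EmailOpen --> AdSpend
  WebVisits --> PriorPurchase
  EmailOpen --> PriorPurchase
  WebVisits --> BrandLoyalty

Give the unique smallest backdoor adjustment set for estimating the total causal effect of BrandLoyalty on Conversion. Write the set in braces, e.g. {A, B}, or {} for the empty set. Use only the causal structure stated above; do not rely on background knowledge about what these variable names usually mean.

Variables eligible for adjustment (non-descendants of BrandLoyalty, excluding BrandLoyalty and Conversion): {AdSpend, CouponUse, EmailOpen, PriorPurchase, WebVisits}.
Backdoor paths from BrandLoyalty to Conversion:
  P1: BrandLoyalty <- WebVisits -> EmailOpen -> Conversion
  P2: BrandLoyalty <- WebVisits -> PriorPurchase <- EmailOpen -> Conversion
  P3: BrandLoyalty <- WebVisits -> Conversion
  P4: BrandLoyalty <- WebVisits -> CouponUse <- EmailOpen -> Conversion
  P5: BrandLoyalty <- EmailOpen <- WebVisits -> Conversion
  P6: BrandLoyalty <- EmailOpen -> PriorPurchase <- WebVisits -> Conversion
  P7: BrandLoyalty <- EmailOpen -> Conversion
  P8: BrandLoyalty <- EmailOpen -> CouponUse <- WebVisits -> Conversion
The empty set is not sufficient: P1 (BrandLoyalty <- WebVisits -> EmailOpen -> Conversion) has no collider blocking it and no conditioned non-collider, so it is open.
Try {EmailOpen, WebVisits}:
  P1: blocked at fork node WebVisits ∈ conditioning set.
  P2: blocked at fork node WebVisits ∈ conditioning set.
  P3: blocked at fork node WebVisits ∈ conditioning set.
  P4: blocked at fork node WebVisits ∈ conditioning set.
  P5: blocked at chain node EmailOpen ∈ conditioning set.
  P6: blocked at fork node EmailOpen ∈ conditioning set.
  P7: blocked at fork node EmailOpen ∈ conditioning set.
  P8: blocked at fork node EmailOpen ∈ conditioning set.
{EmailOpen, WebVisits} contains no descendant of BrandLoyalty and blocks every backdoor path.
Every element of {EmailOpen, WebVisits} is needed (dropping EmailOpen leaves P7 open; dropping WebVisits leaves P3 open), so no proper subset is valid.
Among all size-2 subsets of the eligible variables, only {EmailOpen, WebVisits} blocks every backdoor path, so it is the unique smallest valid adjustment set.

{EmailOpen, WebVisits}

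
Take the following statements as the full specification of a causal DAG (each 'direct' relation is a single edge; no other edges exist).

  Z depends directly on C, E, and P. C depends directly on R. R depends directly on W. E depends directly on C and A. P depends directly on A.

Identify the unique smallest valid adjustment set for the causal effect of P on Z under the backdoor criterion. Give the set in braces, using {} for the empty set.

{A}

Variables eligible for adjustment (non-descendants of P, excluding P and Z): {A, C, E, R, W}.
Backdoor paths from P to Z:
  P1: P <- A -> E <- C -> Z
  P2: P <- A -> E -> Z
The empty set is not sufficient: P2 (P <- A -> E -> Z) has no collider blocking it and no conditioned non-collider, so it is open.
Try {A}:
  P1: blocked at fork node A ∈ conditioning set.
  P2: blocked at fork node A ∈ conditioning set.
{A} contains no descendant of P and blocks every backdoor path.
No other singleton works — e.g. {W} leaves P2 open — so {A} is the unique smallest valid adjustment set.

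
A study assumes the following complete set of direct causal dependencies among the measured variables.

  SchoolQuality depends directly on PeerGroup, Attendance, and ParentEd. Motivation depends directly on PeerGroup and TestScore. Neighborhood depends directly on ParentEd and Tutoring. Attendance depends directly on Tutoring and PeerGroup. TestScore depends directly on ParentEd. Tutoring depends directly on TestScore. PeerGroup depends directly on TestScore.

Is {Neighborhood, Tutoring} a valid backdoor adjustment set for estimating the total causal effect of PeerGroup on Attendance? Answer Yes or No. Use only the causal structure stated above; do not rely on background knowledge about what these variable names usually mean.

Backdoor paths from PeerGroup to Attendance (paths whose first edge points into PeerGroup):
  P1: PeerGroup <- TestScore <- ParentEd -> Neighborhood <- Tutoring -> Attendance
  P2: PeerGroup <- TestScore <- ParentEd -> SchoolQuality <- Attendance
  P3: PeerGroup <- TestScore -> Tutoring -> Neighborhood <- ParentEd -> SchoolQuality <- Attendance
  P4: PeerGroup <- TestScore -> Tutoring -> Attendance
Condition 1 (no descendant of PeerGroup in the set): holds — descendants of PeerGroup are {Attendance, Motivation, SchoolQuality}; none are in {Neighborhood, Tutoring}.
Condition 2 (every backdoor path blocked by {Neighborhood, Tutoring}):
  P1: blocked at fork node Tutoring ∈ conditioning set.
  P2: blocked at collider SchoolQuality (neither it nor any descendant is in the conditioning set).
  P3: blocked at chain node Tutoring ∈ conditioning set.
  P4: blocked at chain node Tutoring ∈ conditioning set.
{Neighborhood, Tutoring} satisfies the backdoor criterion.

Yes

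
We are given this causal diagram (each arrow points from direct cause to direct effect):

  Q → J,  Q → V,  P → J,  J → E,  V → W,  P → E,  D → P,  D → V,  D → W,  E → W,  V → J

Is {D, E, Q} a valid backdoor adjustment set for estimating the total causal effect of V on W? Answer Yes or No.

No

Backdoor paths from V to W (paths whose first edge points into V):
  P1: V <- D -> P -> J -> E -> W
  P2: V <- D -> P -> E -> W
  P3: V <- D -> W
  P4: V <- Q -> J <- P <- D -> W
  P5: V <- Q -> J <- P -> E -> W
  P6: V <- Q -> J -> E <- P <- D -> W
  P7: V <- Q -> J -> E -> W
Condition 1 (no descendant of V in the set): FAILS — E is a descendant of V.
Condition 2 (every backdoor path blocked by {D, E, Q}):
  P1: blocked at fork node D ∈ conditioning set.
  P2: blocked at fork node D ∈ conditioning set.
  P3: blocked at fork node D ∈ conditioning set.
  P4: blocked at fork node Q ∈ conditioning set.
  P5: blocked at fork node Q ∈ conditioning set.
  P6: blocked at fork node Q ∈ conditioning set.
  P7: blocked at fork node Q ∈ conditioning set.
{D, E, Q} does not satisfy the backdoor criterion.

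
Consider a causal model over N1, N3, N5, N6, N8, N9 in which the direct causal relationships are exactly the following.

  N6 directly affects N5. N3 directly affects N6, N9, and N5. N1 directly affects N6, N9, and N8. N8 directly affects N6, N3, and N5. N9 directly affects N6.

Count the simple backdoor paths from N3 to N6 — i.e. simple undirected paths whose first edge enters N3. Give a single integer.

4

A backdoor path from N3 to N6 is any simple undirected path whose first edge points into N3 (i.e. leaves N3 via a parent).
Parents of N3: {N8}.
Enumerating:
  P1: N3 <- N8 <- N1 -> N9 -> N6
  P2: N3 <- N8 <- N1 -> N6
  P3: N3 <- N8 -> N6
  P4: N3 <- N8 -> N5 <- N6
That exhausts the simple backdoor paths. Count: 4.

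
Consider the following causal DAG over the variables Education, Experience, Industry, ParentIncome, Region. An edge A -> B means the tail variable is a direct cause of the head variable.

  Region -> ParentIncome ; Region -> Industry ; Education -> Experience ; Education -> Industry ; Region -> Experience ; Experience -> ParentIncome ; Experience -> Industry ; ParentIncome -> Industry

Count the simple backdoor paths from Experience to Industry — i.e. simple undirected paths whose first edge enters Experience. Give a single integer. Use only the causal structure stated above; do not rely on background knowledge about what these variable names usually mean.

3

A backdoor path from Experience to Industry is any simple undirected path whose first edge points into Experience (i.e. leaves Experience via a parent).
Parents of Experience: {Education, Region}.
Enumerating:
  P1: Experience <- Education -> Industry
  P2: Experience <- Region -> ParentIncome -> Industry
  P3: Experience <- Region -> Industry
That exhausts the simple backdoor paths. Count: 3.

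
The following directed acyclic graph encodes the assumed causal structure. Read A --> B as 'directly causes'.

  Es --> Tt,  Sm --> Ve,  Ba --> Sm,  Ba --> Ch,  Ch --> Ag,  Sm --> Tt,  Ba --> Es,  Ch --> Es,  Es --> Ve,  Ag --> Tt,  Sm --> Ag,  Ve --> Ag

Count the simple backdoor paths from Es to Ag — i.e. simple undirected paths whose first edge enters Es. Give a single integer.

8

A backdoor path from Es to Ag is any simple undirected path whose first edge points into Es (i.e. leaves Es via a parent).
Parents of Es: {Ba, Ch}.
Enumerating:
  P1: Es <- Ba -> Ch -> Ag
  P2: Es <- Ba -> Sm -> Ve -> Ag
  P3: Es <- Ba -> Sm -> Ag
  P4: Es <- Ba -> Sm -> Tt <- Ag
  P5: Es <- Ch <- Ba -> Sm -> Ve -> Ag
  P6: Es <- Ch <- Ba -> Sm -> Ag
  P7: Es <- Ch <- Ba -> Sm -> Tt <- Ag
  P8: Es <- Ch -> Ag
That exhausts the simple backdoor paths. Count: 8.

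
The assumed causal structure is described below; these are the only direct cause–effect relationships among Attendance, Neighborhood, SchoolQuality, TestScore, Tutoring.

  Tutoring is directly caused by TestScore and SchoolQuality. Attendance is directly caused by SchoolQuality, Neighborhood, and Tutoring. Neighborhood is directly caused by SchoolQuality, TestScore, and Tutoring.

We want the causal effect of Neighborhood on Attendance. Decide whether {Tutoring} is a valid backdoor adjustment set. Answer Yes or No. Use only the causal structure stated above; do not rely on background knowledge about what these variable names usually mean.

Backdoor paths from Neighborhood to Attendance (paths whose first edge points into Neighborhood):
  P1: Neighborhood <- TestScore -> Tutoring <- SchoolQuality -> Attendance
  P2: Neighborhood <- TestScore -> Tutoring -> Attendance
  P3: Neighborhood <- SchoolQuality -> Tutoring -> Attendance
  P4: Neighborhood <- SchoolQuality -> Attendance
  P5: Neighborhood <- Tutoring <- SchoolQuality -> Attendance
  P6: Neighborhood <- Tutoring -> Attendance
Condition 1 (no descendant of Neighborhood in the set): holds — descendants of Neighborhood are {Attendance}; none are in {Tutoring}.
Condition 2 (every backdoor path blocked by {Tutoring}):
  P1: open — collider(s) Tutoring are conditioned on (or have a conditioned descendant) and no non-collider on the path is in the set.
  P2: blocked at chain node Tutoring ∈ conditioning set.
  P3: blocked at chain node Tutoring ∈ conditioning set.
  P4: open — no interior node is in the conditioning set.
  P5: blocked at chain node Tutoring ∈ conditioning set.
  P6: blocked at fork node Tutoring ∈ conditioning set.
{Tutoring} does not satisfy the backdoor criterion.

No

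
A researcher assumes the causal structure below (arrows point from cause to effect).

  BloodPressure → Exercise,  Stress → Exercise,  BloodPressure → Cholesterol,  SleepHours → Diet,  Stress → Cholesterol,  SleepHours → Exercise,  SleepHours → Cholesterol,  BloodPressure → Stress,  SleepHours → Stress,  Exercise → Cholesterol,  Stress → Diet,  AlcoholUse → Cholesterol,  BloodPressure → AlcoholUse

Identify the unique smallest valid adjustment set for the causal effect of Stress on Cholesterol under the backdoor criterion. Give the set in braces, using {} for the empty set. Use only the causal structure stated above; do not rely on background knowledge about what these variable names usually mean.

{BloodPressure, SleepHours}

Variables eligible for adjustment (non-descendants of Stress, excluding Stress and Cholesterol): {AlcoholUse, BloodPressure, SleepHours}.
Backdoor paths from Stress to Cholesterol:
  P1: Stress <- SleepHours -> Exercise <- BloodPressure -> AlcoholUse -> Cholesterol
  P2: Stress <- SleepHours -> Exercise <- BloodPressure -> Cholesterol
  P3: Stress <- SleepHours -> Exercise -> Cholesterol
  P4: Stress <- SleepHours -> Cholesterol
  P5: Stress <- BloodPressure -> Exercise <- SleepHours -> Cholesterol
  P6: Stress <- BloodPressure -> Exercise -> Cholesterol
  P7: Stress <- BloodPressure -> AlcoholUse -> Cholesterol
  P8: Stress <- BloodPressure -> Cholesterol
The empty set is not sufficient: P3 (Stress <- SleepHours -> Exercise -> Cholesterol) has no collider blocking it and no conditioned non-collider, so it is open.
Try {BloodPressure, SleepHours}:
  P1: blocked at fork node SleepHours ∈ conditioning set.
  P2: blocked at fork node SleepHours ∈ conditioning set.
  P3: blocked at fork node SleepHours ∈ conditioning set.
  P4: blocked at fork node SleepHours ∈ conditioning set.
  P5: blocked at fork node BloodPressure ∈ conditioning set.
  P6: blocked at fork node BloodPressure ∈ conditioning set.
  P7: blocked at fork node BloodPressure ∈ conditioning set.
  P8: blocked at fork node BloodPressure ∈ conditioning set.
{BloodPressure, SleepHours} contains no descendant of Stress and blocks every backdoor path.
Every element of {BloodPressure, SleepHours} is needed (dropping BloodPressure leaves P6 open; dropping SleepHours leaves P3 open), so no proper subset is valid.
Among all size-2 subsets of the eligible variables, only {BloodPressure, SleepHours} blocks every backdoor path, so it is the unique smallest valid adjustment set.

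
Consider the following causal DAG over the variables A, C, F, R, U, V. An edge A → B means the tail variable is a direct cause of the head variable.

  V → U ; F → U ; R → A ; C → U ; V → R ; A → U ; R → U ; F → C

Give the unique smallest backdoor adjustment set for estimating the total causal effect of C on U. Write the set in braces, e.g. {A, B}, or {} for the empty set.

{F}

Variables eligible for adjustment (non-descendants of C, excluding C and U): {A, F, R, V}.
Backdoor paths from C to U:
  P1: C <- F -> U
The empty set is not sufficient: P1 (C <- F -> U) has no collider blocking it and no conditioned non-collider, so it is open.
Try {F}:
  P1: blocked at fork node F ∈ conditioning set.
{F} contains no descendant of C and blocks every backdoor path.
No other singleton works — e.g. {V} leaves P1 open — so {F} is the unique smallest valid adjustment set.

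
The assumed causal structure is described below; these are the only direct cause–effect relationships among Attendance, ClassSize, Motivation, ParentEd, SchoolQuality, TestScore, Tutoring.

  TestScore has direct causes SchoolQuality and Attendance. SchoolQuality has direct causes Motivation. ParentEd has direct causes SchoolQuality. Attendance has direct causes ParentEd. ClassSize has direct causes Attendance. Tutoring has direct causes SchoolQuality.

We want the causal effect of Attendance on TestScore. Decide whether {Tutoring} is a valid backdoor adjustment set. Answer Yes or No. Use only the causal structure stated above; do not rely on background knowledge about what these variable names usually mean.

Backdoor paths from Attendance to TestScore (paths whose first edge points into Attendance):
  P1: Attendance <- ParentEd <- SchoolQuality -> TestScore
Condition 1 (no descendant of Attendance in the set): holds — descendants of Attendance are {ClassSize, TestScore}; none are in {Tutoring}.
Condition 2 (every backdoor path blocked by {Tutoring}):
  P1: open — no interior node is in the conditioning set.
{Tutoring} does not satisfy the backdoor criterion.

No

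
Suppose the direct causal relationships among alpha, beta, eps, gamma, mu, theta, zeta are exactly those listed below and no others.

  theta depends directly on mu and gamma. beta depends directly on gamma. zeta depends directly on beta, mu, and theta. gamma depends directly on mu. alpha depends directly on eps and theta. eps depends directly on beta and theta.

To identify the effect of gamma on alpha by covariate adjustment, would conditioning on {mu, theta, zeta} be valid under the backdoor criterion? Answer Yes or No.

No

Backdoor paths from gamma to alpha (paths whose first edge points into gamma):
  P1: gamma <- mu -> theta -> eps -> alpha
  P2: gamma <- mu -> theta -> zeta <- beta -> eps -> alpha
  P3: gamma <- mu -> theta -> alpha
  P4: gamma <- mu -> zeta <- beta -> eps <- theta -> alpha
  P5: gamma <- mu -> zeta <- beta -> eps -> alpha
  P6: gamma <- mu -> zeta <- theta -> eps -> alpha
  P7: gamma <- mu -> zeta <- theta -> alpha
Condition 1 (no descendant of gamma in the set): FAILS — theta and zeta are descendants of gamma.
Condition 2 (every backdoor path blocked by {mu, theta, zeta}):
  P1: blocked at fork node mu ∈ conditioning set.
  P2: blocked at fork node mu ∈ conditioning set.
  P3: blocked at fork node mu ∈ conditioning set.
  P4: blocked at fork node mu ∈ conditioning set.
  P5: blocked at fork node mu ∈ conditioning set.
  P6: blocked at fork node mu ∈ conditioning set.
  P7: blocked at fork node mu ∈ conditioning set.
{mu, theta, zeta} does not satisfy the backdoor criterion.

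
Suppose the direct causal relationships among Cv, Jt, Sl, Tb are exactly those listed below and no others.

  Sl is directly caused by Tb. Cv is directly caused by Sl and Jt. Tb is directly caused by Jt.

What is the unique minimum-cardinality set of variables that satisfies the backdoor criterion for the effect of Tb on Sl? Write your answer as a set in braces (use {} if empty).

Variables eligible for adjustment (non-descendants of Tb, excluding Tb and Sl): {Jt}.
Backdoor paths from Tb to Sl:
  P1: Tb <- Jt -> Cv <- Sl
Each backdoor path contains an unconditioned collider, so every path is already blocked with the empty conditioning set:
  P1: blocked at collider Cv (neither it nor any descendant is in the conditioning set).
The empty set is therefore the unique smallest valid set.

{}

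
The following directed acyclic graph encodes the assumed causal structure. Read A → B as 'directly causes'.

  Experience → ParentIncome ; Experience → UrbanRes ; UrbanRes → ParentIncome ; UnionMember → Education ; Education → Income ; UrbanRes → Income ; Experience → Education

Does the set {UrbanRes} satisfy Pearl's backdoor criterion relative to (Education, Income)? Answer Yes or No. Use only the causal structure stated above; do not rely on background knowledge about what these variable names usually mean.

Yes

Backdoor paths from Education to Income (paths whose first edge points into Education):
  P1: Education <- Experience -> UrbanRes -> Income
  P2: Education <- Experience -> ParentIncome <- UrbanRes -> Income
Condition 1 (no descendant of Education in the set): holds — descendants of Education are {Income}; none are in {UrbanRes}.
Condition 2 (every backdoor path blocked by {UrbanRes}):
  P1: blocked at chain node UrbanRes ∈ conditioning set.
  P2: blocked at collider ParentIncome (neither it nor any descendant is in the conditioning set).
{UrbanRes} satisfies the backdoor criterion.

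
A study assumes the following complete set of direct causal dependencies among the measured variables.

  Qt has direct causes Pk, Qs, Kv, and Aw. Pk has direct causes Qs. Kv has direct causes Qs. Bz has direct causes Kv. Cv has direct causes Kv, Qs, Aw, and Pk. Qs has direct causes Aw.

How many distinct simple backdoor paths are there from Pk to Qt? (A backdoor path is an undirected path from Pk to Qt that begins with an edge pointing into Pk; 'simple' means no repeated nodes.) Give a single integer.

A backdoor path from Pk to Qt is any simple undirected path whose first edge points into Pk (i.e. leaves Pk via a parent).
Parents of Pk: {Qs}.
Enumerating:
  P1: Pk <- Qs <- Aw -> Cv <- Kv -> Qt
  P2: Pk <- Qs <- Aw -> Qt
  P3: Pk <- Qs -> Kv -> Cv <- Aw -> Qt
  P4: Pk <- Qs -> Kv -> Qt
  P5: Pk <- Qs -> Cv <- Aw -> Qt
  P6: Pk <- Qs -> Cv <- Kv -> Qt
  P7: Pk <- Qs -> Qt
That exhausts the simple backdoor paths. Count: 7.

7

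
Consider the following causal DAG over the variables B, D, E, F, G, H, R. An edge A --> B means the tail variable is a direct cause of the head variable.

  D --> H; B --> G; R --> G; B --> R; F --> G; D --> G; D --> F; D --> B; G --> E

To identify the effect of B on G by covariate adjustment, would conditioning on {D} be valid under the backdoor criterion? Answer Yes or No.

Backdoor paths from B to G (paths whose first edge points into B):
  P1: B <- D -> F -> G
  P2: B <- D -> G
Condition 1 (no descendant of B in the set): holds — descendants of B are {E, G, R}; none are in {D}.
Condition 2 (every backdoor path blocked by {D}):
  P1: blocked at fork node D ∈ conditioning set.
  P2: blocked at fork node D ∈ conditioning set.
{D} satisfies the backdoor criterion.

Yes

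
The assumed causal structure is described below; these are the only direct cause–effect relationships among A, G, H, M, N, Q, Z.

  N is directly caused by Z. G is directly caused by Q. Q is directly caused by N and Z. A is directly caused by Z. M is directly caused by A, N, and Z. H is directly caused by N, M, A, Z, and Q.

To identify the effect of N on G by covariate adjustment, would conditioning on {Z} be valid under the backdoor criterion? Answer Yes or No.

Backdoor paths from N to G (paths whose first edge points into N):
  P1: N <- Z -> A -> M -> H <- Q -> G
  P2: N <- Z -> A -> H <- Q -> G
  P3: N <- Z -> M <- A -> H <- Q -> G
  P4: N <- Z -> M -> H <- Q -> G
  P5: N <- Z -> Q -> G
  P6: N <- Z -> H <- Q -> G
Condition 1 (no descendant of N in the set): holds — descendants of N are {G, H, M, Q}; none are in {Z}.
Condition 2 (every backdoor path blocked by {Z}):
  P1: blocked at fork node Z ∈ conditioning set.
  P2: blocked at fork node Z ∈ conditioning set.
  P3: blocked at fork node Z ∈ conditioning set.
  P4: blocked at fork node Z ∈ conditioning set.
  P5: blocked at fork node Z ∈ conditioning set.
  P6: blocked at fork node Z ∈ conditioning set.
{Z} satisfies the backdoor criterion.

Yes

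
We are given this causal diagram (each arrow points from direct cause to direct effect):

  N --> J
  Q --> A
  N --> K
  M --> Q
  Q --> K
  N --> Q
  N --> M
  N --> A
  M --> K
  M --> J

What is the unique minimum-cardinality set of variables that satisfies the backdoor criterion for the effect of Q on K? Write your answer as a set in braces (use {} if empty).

Variables eligible for adjustment (non-descendants of Q, excluding Q and K): {J, M, N}.
Backdoor paths from Q to K:
  P1: Q <- N -> M -> K
  P2: Q <- N -> K
  P3: Q <- N -> J <- M -> K
  P4: Q <- M <- N -> K
  P5: Q <- M -> K
  P6: Q <- M -> J <- N -> K
The empty set is not sufficient: P1 (Q <- N -> M -> K) has no collider blocking it and no conditioned non-collider, so it is open.
Try {M, N}:
  P1: blocked at fork node N ∈ conditioning set.
  P2: blocked at fork node N ∈ conditioning set.
  P3: blocked at fork node N ∈ conditioning set.
  P4: blocked at chain node M ∈ conditioning set.
  P5: blocked at fork node M ∈ conditioning set.
  P6: blocked at fork node M ∈ conditioning set.
{M, N} contains no descendant of Q and blocks every backdoor path.
Every element of {M, N} is needed (dropping M leaves P5 open; dropping N leaves P2 open), so no proper subset is valid.
Among all size-2 subsets of the eligible variables, only {M, N} blocks every backdoor path, so it is the unique smallest valid adjustment set.

{M, N}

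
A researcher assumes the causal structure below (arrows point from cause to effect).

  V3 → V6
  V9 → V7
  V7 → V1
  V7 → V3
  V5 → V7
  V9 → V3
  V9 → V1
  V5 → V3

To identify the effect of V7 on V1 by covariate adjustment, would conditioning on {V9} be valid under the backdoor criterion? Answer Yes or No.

Yes

Backdoor paths from V7 to V1 (paths whose first edge points into V7):
  P1: V7 <- V9 -> V1
  P2: V7 <- V5 -> V3 <- V9 -> V1
Condition 1 (no descendant of V7 in the set): holds — descendants of V7 are {V1, V3, V6}; none are in {V9}.
Condition 2 (every backdoor path blocked by {V9}):
  P1: blocked at fork node V9 ∈ conditioning set.
  P2: blocked at collider V3 (neither it nor any descendant is in the conditioning set).
{V9} satisfies the backdoor criterion.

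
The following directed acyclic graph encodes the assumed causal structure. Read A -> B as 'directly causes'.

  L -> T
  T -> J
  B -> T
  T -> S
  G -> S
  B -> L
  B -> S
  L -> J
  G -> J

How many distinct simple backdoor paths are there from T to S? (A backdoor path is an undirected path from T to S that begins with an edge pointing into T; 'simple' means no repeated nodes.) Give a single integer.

4

A backdoor path from T to S is any simple undirected path whose first edge points into T (i.e. leaves T via a parent).
Parents of T: {B, L}.
Enumerating:
  P1: T <- B -> L -> J <- G -> S
  P2: T <- B -> S
  P3: T <- L <- B -> S
  P4: T <- L -> J <- G -> S
That exhausts the simple backdoor paths. Count: 4.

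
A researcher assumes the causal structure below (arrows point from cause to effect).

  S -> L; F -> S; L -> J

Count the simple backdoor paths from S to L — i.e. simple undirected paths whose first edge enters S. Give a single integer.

0

A backdoor path from S to L is any simple undirected path whose first edge points into S (i.e. leaves S via a parent).
Parents of S: {F}.
No simple path from any parent of S reaches L without revisiting S, so there are no backdoor paths.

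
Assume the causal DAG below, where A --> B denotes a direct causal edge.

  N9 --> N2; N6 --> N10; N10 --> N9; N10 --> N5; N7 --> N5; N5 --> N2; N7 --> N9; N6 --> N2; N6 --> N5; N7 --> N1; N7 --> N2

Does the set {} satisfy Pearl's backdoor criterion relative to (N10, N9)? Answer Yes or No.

Yes

Backdoor paths from N10 to N9 (paths whose first edge points into N10):
  P1: N10 <- N6 -> N5 <- N7 -> N9
  P2: N10 <- N6 -> N5 <- N7 -> N2 <- N9
  P3: N10 <- N6 -> N5 -> N2 <- N7 -> N9
  P4: N10 <- N6 -> N5 -> N2 <- N9
  P5: N10 <- N6 -> N2 <- N7 -> N9
  P6: N10 <- N6 -> N2 <- N9
  P7: N10 <- N6 -> N2 <- N5 <- N7 -> N9
Condition 1 (no descendant of N10 in the set): holds — descendants of N10 are {N2, N5, N9}; none are in {}.
Condition 2 (every backdoor path blocked by {}):
  P1: blocked at collider N5 (neither it nor any descendant is in the conditioning set).
  P2: blocked at collider N5 (neither it nor any descendant is in the conditioning set).
  P3: blocked at collider N2 (neither it nor any descendant is in the conditioning set).
  P4: blocked at collider N2 (neither it nor any descendant is in the conditioning set).
  P5: blocked at collider N2 (neither it nor any descendant is in the conditioning set).
  P6: blocked at collider N2 (neither it nor any descendant is in the conditioning set).
  P7: blocked at collider N2 (neither it nor any descendant is in the conditioning set).
{} satisfies the backdoor criterion.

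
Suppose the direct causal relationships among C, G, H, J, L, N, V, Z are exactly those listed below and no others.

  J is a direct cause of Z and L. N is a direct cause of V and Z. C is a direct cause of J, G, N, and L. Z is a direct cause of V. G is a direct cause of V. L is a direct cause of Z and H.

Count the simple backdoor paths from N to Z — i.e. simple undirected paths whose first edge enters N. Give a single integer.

5

A backdoor path from N to Z is any simple undirected path whose first edge points into N (i.e. leaves N via a parent).
Parents of N: {C}.
Enumerating:
  P1: N <- C -> J -> L -> Z
  P2: N <- C -> J -> Z
  P3: N <- C -> L <- J -> Z
  P4: N <- C -> L -> Z
  P5: N <- C -> G -> V <- Z
That exhausts the simple backdoor paths. Count: 5.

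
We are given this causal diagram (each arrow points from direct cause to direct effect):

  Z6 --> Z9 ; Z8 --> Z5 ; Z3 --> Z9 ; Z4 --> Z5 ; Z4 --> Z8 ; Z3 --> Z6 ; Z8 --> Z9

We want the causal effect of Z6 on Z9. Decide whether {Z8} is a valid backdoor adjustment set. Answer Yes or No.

Backdoor paths from Z6 to Z9 (paths whose first edge points into Z6):
  P1: Z6 <- Z3 -> Z9
Condition 1 (no descendant of Z6 in the set): holds — descendants of Z6 are {Z9}; none are in {Z8}.
Condition 2 (every backdoor path blocked by {Z8}):
  P1: open — no interior node is in the conditioning set.
{Z8} does not satisfy the backdoor criterion.

No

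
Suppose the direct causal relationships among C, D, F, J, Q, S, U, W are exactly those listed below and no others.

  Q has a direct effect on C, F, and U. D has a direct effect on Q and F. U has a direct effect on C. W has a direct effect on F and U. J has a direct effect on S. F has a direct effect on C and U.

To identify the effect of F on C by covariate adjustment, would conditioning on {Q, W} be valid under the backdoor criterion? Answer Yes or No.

Yes

Backdoor paths from F to C (paths whose first edge points into F):
  P1: F <- D -> Q -> U -> C
  P2: F <- D -> Q -> C
  P3: F <- W -> U <- Q -> C
  P4: F <- W -> U -> C
  P5: F <- Q -> U -> C
  P6: F <- Q -> C
Condition 1 (no descendant of F in the set): holds — descendants of F are {C, U}; none are in {Q, W}.
Condition 2 (every backdoor path blocked by {Q, W}):
  P1: blocked at chain node Q ∈ conditioning set.
  P2: blocked at chain node Q ∈ conditioning set.
  P3: blocked at fork node W ∈ conditioning set.
  P4: blocked at fork node W ∈ conditioning set.
  P5: blocked at fork node Q ∈ conditioning set.
  P6: blocked at fork node Q ∈ conditioning set.
{Q, W} satisfies the backdoor criterion.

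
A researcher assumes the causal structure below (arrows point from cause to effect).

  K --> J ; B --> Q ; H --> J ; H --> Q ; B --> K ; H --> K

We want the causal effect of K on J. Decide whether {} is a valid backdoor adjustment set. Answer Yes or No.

Backdoor paths from K to J (paths whose first edge points into K):
  P1: K <- B -> Q <- H -> J
  P2: K <- H -> J
Condition 1 (no descendant of K in the set): holds — descendants of K are {J}; none are in {}.
Condition 2 (every backdoor path blocked by {}):
  P1: blocked at collider Q (neither it nor any descendant is in the conditioning set).
  P2: open — no interior node is in the conditioning set.
{} does not satisfy the backdoor criterion.

No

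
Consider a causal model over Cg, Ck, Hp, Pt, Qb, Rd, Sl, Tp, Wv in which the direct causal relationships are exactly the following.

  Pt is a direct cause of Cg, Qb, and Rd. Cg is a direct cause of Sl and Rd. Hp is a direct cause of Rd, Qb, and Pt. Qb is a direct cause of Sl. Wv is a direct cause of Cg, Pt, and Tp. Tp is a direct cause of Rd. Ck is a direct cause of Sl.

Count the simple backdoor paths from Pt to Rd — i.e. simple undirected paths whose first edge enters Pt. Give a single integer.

A backdoor path from Pt to Rd is any simple undirected path whose first edge points into Pt (i.e. leaves Pt via a parent).
Parents of Pt: {Hp, Wv}.
Enumerating:
  P1: Pt <- Wv -> Cg -> Sl <- Qb <- Hp -> Rd
  P2: Pt <- Wv -> Cg -> Rd
  P3: Pt <- Wv -> Tp -> Rd
  P4: Pt <- Hp -> Qb -> Sl <- Cg <- Wv -> Tp -> Rd
  P5: Pt <- Hp -> Qb -> Sl <- Cg -> Rd
  P6: Pt <- Hp -> Rd
That exhausts the simple backdoor paths. Count: 6.

6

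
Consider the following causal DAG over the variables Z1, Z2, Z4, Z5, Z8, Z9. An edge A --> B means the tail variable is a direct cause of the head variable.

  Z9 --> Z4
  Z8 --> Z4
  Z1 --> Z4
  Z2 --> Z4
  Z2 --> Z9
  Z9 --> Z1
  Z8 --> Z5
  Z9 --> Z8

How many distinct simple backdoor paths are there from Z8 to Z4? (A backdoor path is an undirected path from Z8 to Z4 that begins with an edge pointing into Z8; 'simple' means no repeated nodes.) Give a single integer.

A backdoor path from Z8 to Z4 is any simple undirected path whose first edge points into Z8 (i.e. leaves Z8 via a parent).
Parents of Z8: {Z9}.
Enumerating:
  P1: Z8 <- Z9 <- Z2 -> Z4
  P2: Z8 <- Z9 -> Z1 -> Z4
  P3: Z8 <- Z9 -> Z4
That exhausts the simple backdoor paths. Count: 3.

3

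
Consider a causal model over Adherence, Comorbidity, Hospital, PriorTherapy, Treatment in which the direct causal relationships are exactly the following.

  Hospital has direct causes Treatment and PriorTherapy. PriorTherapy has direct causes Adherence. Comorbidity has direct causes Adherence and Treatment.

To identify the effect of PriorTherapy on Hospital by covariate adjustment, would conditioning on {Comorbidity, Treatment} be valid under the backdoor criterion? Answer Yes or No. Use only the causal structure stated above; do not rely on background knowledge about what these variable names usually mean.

Yes

Backdoor paths from PriorTherapy to Hospital (paths whose first edge points into PriorTherapy):
  P1: PriorTherapy <- Adherence -> Comorbidity <- Treatment -> Hospital
Condition 1 (no descendant of PriorTherapy in the set): holds — descendants of PriorTherapy are {Hospital}; none are in {Comorbidity, Treatment}.
Condition 2 (every backdoor path blocked by {Comorbidity, Treatment}):
  P1: blocked at fork node Treatment ∈ conditioning set.
{Comorbidity, Treatment} satisfies the backdoor criterion.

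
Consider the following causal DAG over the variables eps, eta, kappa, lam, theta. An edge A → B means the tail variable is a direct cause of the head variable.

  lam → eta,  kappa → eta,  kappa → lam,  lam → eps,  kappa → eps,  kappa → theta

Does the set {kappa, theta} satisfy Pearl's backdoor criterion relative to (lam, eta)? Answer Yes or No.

Yes

Backdoor paths from lam to eta (paths whose first edge points into lam):
  P1: lam <- kappa -> eta
Condition 1 (no descendant of lam in the set): holds — descendants of lam are {eps, eta}; none are in {kappa, theta}.
Condition 2 (every backdoor path blocked by {kappa, theta}):
  P1: blocked at fork node kappa ∈ conditioning set.
{kappa, theta} satisfies the backdoor criterion.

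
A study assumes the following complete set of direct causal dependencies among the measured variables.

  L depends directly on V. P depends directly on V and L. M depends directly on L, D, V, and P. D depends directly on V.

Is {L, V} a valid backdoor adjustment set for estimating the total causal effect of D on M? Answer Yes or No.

Yes

Backdoor paths from D to M (paths whose first edge points into D):
  P1: D <- V -> L -> P -> M
  P2: D <- V -> L -> M
  P3: D <- V -> P <- L -> M
  P4: D <- V -> P -> M
  P5: D <- V -> M
Condition 1 (no descendant of D in the set): holds — descendants of D are {M}; none are in {L, V}.
Condition 2 (every backdoor path blocked by {L, V}):
  P1: blocked at fork node V ∈ conditioning set.
  P2: blocked at fork node V ∈ conditioning set.
  P3: blocked at fork node V ∈ conditioning set.
  P4: blocked at fork node V ∈ conditioning set.
  P5: blocked at fork node V ∈ conditioning set.
{L, V} satisfies the backdoor criterion.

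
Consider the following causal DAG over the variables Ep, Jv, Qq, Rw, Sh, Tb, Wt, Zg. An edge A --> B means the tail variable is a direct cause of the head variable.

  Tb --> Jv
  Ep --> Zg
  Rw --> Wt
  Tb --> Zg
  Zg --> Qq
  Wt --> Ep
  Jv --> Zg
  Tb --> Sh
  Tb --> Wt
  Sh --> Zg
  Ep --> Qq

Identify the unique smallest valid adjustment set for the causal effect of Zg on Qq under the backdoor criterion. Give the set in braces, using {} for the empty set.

{Ep}

Variables eligible for adjustment (non-descendants of Zg, excluding Zg and Qq): {Ep, Jv, Rw, Sh, Tb, Wt}.
Backdoor paths from Zg to Qq:
  P1: Zg <- Tb -> Wt -> Ep -> Qq
  P2: Zg <- Jv <- Tb -> Wt -> Ep -> Qq
  P3: Zg <- Ep -> Qq
  P4: Zg <- Sh <- Tb -> Wt -> Ep -> Qq
The empty set is not sufficient: P1 (Zg <- Tb -> Wt -> Ep -> Qq) has no collider blocking it and no conditioned non-collider, so it is open.
Try {Ep}:
  P1: blocked at chain node Ep ∈ conditioning set.
  P2: blocked at chain node Ep ∈ conditioning set.
  P3: blocked at fork node Ep ∈ conditioning set.
  P4: blocked at chain node Ep ∈ conditioning set.
{Ep} contains no descendant of Zg and blocks every backdoor path.
No other singleton works — e.g. {Tb} leaves P3 open — so {Ep} is the unique smallest valid adjustment set.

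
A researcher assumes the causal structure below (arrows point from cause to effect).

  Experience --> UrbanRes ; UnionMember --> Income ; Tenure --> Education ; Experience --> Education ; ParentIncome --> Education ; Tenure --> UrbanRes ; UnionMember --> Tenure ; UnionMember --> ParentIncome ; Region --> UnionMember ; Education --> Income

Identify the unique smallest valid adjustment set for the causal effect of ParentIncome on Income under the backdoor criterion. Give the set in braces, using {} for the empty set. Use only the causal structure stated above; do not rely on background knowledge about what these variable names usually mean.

{UnionMember}

Variables eligible for adjustment (non-descendants of ParentIncome, excluding ParentIncome and Income): {Experience, Region, Tenure, UnionMember, UrbanRes}.
Backdoor paths from ParentIncome to Income:
  P1: ParentIncome <- UnionMember -> Tenure -> Education -> Income
  P2: ParentIncome <- UnionMember -> Tenure -> UrbanRes <- Experience -> Education -> Income
  P3: ParentIncome <- UnionMember -> Income
The empty set is not sufficient: P1 (ParentIncome <- UnionMember -> Tenure -> Education -> Income) has no collider blocking it and no conditioned non-collider, so it is open.
Try {UnionMember}:
  P1: blocked at fork node UnionMember ∈ conditioning set.
  P2: blocked at fork node UnionMember ∈ conditioning set.
  P3: blocked at fork node UnionMember ∈ conditioning set.
{UnionMember} contains no descendant of ParentIncome and blocks every backdoor path.
No other singleton works — e.g. {Region} leaves P1 open — so {UnionMember} is the unique smallest valid adjustment set.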